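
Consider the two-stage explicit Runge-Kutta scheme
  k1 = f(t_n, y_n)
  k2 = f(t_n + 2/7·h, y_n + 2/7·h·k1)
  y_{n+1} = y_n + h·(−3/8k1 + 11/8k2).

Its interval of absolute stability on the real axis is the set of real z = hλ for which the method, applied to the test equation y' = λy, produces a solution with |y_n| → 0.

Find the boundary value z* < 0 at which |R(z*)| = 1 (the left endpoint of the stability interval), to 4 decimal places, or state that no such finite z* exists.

With y'=λy (z=hλ):
  k1=λy_n ⇒ h·k1=z·y_n;  k2=λ(1+2/7z)y_n ⇒ h·k2=z(1+2/7z)y_n
  y_{n+1}/y_n = 1 − 3/8z + 11/8z(1+2/7z) = 1 + z + 11/28z²
  R(z) = 1 + z + 11/28z².

Need |R(x)|<1, x<0.
x=-0.87: |R|=0.4274
R=1: x+11/28x²=0 ⇒ x=−28/11=-2.5455; min R=1−1/(4·11/28)=0.3636>−1
Confirm numerically:
  x=-2.256: |R|=0.74346 <1
  x=-1.897: |R|=0.51674 <1
  x=-1.739: |R|=0.44905 <1
  x=-1.525: |R|=0.38864 <1
  x=-2.910: |R|=1.41675 >1
  x=-2.786: |R|=1.26328 >1
  x=-2.688: |R|=1.15053 >1
So |R|<1 on (-2.5455, 0).

z* = -2.5455.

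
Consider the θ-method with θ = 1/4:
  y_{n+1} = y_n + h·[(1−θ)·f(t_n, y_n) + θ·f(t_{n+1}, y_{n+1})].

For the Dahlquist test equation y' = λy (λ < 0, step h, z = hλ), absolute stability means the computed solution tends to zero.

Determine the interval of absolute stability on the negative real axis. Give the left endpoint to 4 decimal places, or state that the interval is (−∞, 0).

Test eqn y'=λy, z=hλ:
  y_{n+1} = y_n + z·[3/4·y_n + 1/4·y_{n+1}] ⇒ (1 − 1/4z)y_{n+1} = (1 + 3/4z)y_n
  ⇒ R(z) = (1 + 3/4z)/(1 − 1/4z).

Find x<0 with |R(x)|<1.
x=-0.58: |R|=0.4934
R=−1: 1+3/4x = −1+1/4x ⇒ -1/2x=2 ⇒ x=2/(-1/2)=-4.0000
Confirm numerically:
  x=-3.080: |R|=0.74011 <1
  x=-2.445: |R|=0.51746 <1
  x=-2.284: |R|=0.45385 <1
  x=-1.647: |R|=0.16664 <1
  x=-4.400: |R|=1.09524 >1
  x=-4.088: |R|=1.02176 >1
So |R|<1 on (-4.0000, 0).

z∈(-4.0000,0).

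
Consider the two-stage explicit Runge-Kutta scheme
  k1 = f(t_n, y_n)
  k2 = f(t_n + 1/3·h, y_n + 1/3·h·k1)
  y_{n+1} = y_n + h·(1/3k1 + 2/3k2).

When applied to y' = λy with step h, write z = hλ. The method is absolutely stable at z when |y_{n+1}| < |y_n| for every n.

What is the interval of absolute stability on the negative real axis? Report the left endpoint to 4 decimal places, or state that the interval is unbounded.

z∈(-4.5000,0).

On y'=λy, z=hλ:
  k1=λy_n ⇒ h·k1=z·y_n;  k2=λ(1+1/3z)y_n ⇒ h·k2=z(1+1/3z)y_n
  y_{n+1}/y_n = 1 + 1/3z + 2/3z(1+1/3z) = 1 + z + 2/9z²
  ⇒ R(z) = 1 + z + 2/9z².

Solve |R(x)|<1 on ℝ⁻.
x=-1.35: |R|=0.0550
R=1: x+2/9x²=0 ⇒ x=−9/2=-4.5000; min R=1−1/(4·2/9)=-0.1250>−1
Confirm numerically:
  x=-4.172: |R|=0.69591 <1
  x=-3.691: |R|=0.33644 <1
  x=-2.819: |R|=0.05305 <1
  x=-1.860: |R|=0.09120 <1
  x=-4.973: |R|=1.52272 >1
  x=-4.678: |R|=1.18504 >1
Stable set (-4.5000, 0).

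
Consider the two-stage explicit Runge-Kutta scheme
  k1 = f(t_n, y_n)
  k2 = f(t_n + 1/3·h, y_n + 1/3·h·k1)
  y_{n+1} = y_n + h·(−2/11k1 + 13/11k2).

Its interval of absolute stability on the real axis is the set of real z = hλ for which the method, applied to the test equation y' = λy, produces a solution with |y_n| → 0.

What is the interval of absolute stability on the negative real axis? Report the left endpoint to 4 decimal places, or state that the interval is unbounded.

Set f=λy, z=hλ:
  k1=λy_n ⇒ h·k1=z·y_n;  k2=λ(1+1/3z)y_n ⇒ h·k2=z(1+1/3z)y_n
  y_{n+1}/y_n = 1 − 2/11z + 13/11z(1+1/3z) = 1 + z + 13/33z²
  so R(z) = 1 + z + 13/33z².

Find x<0 with |R(x)|<1.
x=-1.25: |R|=0.3655
R=1: x+13/33x²=0 ⇒ x=−33/13=-2.5385; min R=1−1/(4·13/33)=0.3654>−1
Confirm numerically:
  x=-1.534: |R|=0.39300 <1
  x=-1.432: |R|=0.37582 <1
  x=-1.317: |R|=0.36628 <1
  x=-1.055: |R|=0.38346 <1
  x=-3.028: |R|=1.58395 >1
  x=-2.717: |R|=1.19110 >1
Interval (-2.5385, 0).

(-2.5385, 0).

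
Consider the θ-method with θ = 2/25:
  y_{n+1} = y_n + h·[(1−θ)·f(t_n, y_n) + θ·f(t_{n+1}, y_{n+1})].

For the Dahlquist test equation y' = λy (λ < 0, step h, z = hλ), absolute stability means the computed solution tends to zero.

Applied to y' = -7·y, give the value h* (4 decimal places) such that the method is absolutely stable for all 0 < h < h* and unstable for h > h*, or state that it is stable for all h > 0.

(-2.3810,0); λ=-7 ⇒ h* = (50/21)/7 = 0.3401.

On y'=λy, z=hλ:
  y_{n+1} = y_n + z·[23/25·y_n + 2/25·y_{n+1}] ⇒ (1 − 2/25z)y_{n+1} = (1 + 23/25z)y_n
  R(z) = (1 + 23/25z)/(1 − 2/25z).

Solve |R(x)|<1 on ℝ⁻.
x=-0.97: |R|=0.0999
R=−1: 1+23/25x = −1+2/25x ⇒ -21/25x=2 ⇒ x=2/(-21/25)=-2.3810
Confirm numerically:
  x=-1.549: |R|=0.37821 <1
  x=-1.290: |R|=0.16933 <1
  x=-1.007: |R|=0.06808 <1
  x=-2.796: |R|=1.28491 >1
  x=-2.704: |R|=1.22310 >1
So |R|<1 on (-2.3810, 0).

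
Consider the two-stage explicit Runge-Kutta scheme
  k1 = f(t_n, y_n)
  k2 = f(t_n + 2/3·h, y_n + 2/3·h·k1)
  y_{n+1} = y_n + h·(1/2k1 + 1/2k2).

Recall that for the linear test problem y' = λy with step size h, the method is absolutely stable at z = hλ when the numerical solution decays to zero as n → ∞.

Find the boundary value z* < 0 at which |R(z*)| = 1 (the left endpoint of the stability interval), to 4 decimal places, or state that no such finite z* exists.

left endpoint -3.0000.

On y'=λy, z=hλ:
  k1=λy_n ⇒ h·k1=z·y_n;  k2=λ(1+2/3z)y_n ⇒ h·k2=z(1+2/3z)y_n
  y_{n+1}/y_n = 1 + 1/2z + 1/2z(1+2/3z) = 1 + z + 1/3z²
  Hence R(z) = 1 + z + 1/3z².

Boundary: |R(x)|=1, x<0.
x=-1.55: |R|=0.2508
R=1: x+1/3x²=0 ⇒ x=−3=-3.0000; min R=1−1/(4·1/3)=0.2500>−1
Confirm numerically:
  x=-2.517: |R|=0.59476 <1
  x=-2.197: |R|=0.41194 <1
  x=-1.744: |R|=0.26985 <1
  x=-1.586: |R|=0.25247 <1
  x=-3.575: |R|=1.68521 >1
  x=-3.347: |R|=1.38714 >1
Interval (-3.0000, 0).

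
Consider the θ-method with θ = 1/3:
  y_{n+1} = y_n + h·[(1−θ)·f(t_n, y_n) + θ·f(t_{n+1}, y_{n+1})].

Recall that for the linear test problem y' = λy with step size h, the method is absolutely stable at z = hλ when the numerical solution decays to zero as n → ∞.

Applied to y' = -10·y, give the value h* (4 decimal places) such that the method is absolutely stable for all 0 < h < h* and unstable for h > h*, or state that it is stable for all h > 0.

(-6.0000,0); λ=-10 ⇒ h* = (6)/10 = 0.6000.

On y'=λy, z=hλ:
  y_{n+1} = y_n + z·[2/3·y_n + 1/3·y_{n+1}] ⇒ (1 − 1/3z)y_{n+1} = (1 + 2/3z)y_n
  so R(z) = (1 + 2/3z)/(1 − 1/3z).

Find x<0 with |R(x)|<1.
x=-0.96: |R|=0.2727
R=−1: 1+2/3x = −1+1/3x ⇒ -1/3x=2 ⇒ x=2/(-1/3)=-6.0000
Confirm numerically:
  x=-3.839: |R|=0.68402 <1
  x=-3.659: |R|=0.64845 <1
  x=-3.448: |R|=0.60422 <1
  x=-2.513: |R|=0.36750 <1
  x=-6.268: |R|=1.02892 >1
  x=-6.148: |R|=1.01618 >1
Stable set (-6.0000, 0).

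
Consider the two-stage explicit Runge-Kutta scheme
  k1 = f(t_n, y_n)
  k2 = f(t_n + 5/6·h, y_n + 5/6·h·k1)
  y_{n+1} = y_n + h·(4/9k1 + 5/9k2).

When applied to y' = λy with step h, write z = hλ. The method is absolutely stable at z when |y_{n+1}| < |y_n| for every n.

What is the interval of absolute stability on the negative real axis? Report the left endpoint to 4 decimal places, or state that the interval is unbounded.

(-2.1600, 0).

With y'=λy (z=hλ):
  k1=λy_n ⇒ h·k1=z·y_n;  k2=λ(1+5/6z)y_n ⇒ h·k2=z(1+5/6z)y_n
  y_{n+1}/y_n = 1 + 4/9z + 5/9z(1+5/6z) = 1 + z + 25/54z²
  R(z) = 1 + z + 25/54z².

Solve |R(x)|<1 on ℝ⁻.
x=-0.6: |R|=0.5667
R=1: x+25/54x²=0 ⇒ x=−54/25=-2.1600; min R=1−1/(4·25/54)=0.4600>−1
Confirm numerically:
  x=-1.762: |R|=0.67534 <1
  x=-1.563: |R|=0.56800 <1
  x=-1.501: |R|=0.54206 <1
  x=-0.871: |R|=0.48022 <1
  x=-2.573: |R|=1.49197 >1
  x=-2.206: |R|=1.04698 >1
Interval (-2.1600, 0).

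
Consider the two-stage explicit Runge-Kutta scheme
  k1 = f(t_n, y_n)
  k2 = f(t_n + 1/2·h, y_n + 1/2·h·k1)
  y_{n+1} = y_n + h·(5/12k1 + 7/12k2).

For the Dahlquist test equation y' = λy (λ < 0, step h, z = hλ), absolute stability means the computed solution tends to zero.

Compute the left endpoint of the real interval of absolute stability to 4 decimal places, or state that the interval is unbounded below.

z* = -3.4286.

Set f=λy, z=hλ:
  k1=λy_n ⇒ h·k1=z·y_n;  k2=λ(1+1/2z)y_n ⇒ h·k2=z(1+1/2z)y_n
  y_{n+1}/y_n = 1 + 5/12z + 7/12z(1+1/2z) = 1 + z + 7/24z²
  ⇒ R(z) = 1 + z + 7/24z².

Solve |R(x)|<1 on ℝ⁻.
x=-0.62: |R|=0.4921
R=1: x+7/24x²=0 ⇒ x=−24/7=-3.4286; min R=1−1/(4·7/24)=0.1429>−1
Confirm numerically:
  x=-2.840: |R|=0.51247 <1
  x=-2.545: |R|=0.34413 <1
  x=-2.440: |R|=0.29647 <1
  x=-2.091: |R|=0.18425 <1
  x=-3.518: |R|=1.09176 >1
  x=-3.517: |R|=1.09071 >1
Stable set (-3.4286, 0).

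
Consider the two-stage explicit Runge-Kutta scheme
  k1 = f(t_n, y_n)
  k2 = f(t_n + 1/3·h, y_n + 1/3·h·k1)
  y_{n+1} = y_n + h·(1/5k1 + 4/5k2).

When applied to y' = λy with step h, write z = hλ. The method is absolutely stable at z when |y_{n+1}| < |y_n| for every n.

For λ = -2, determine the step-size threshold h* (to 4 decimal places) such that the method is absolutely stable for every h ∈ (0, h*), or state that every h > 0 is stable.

(-3.7500,0); λ=-2 ⇒ h* = (15/4)/2 = 1.8750.

With y'=λy (z=hλ):
  k1=λy_n ⇒ h·k1=z·y_n;  k2=λ(1+1/3z)y_n ⇒ h·k2=z(1+1/3z)y_n
  y_{n+1}/y_n = 1 + 1/5z + 4/5z(1+1/3z) = 1 + z + 4/15z²
  R(z) = 1 + z + 4/15z².

Find x<0 with |R(x)|<1.
x=-1.69: |R|=0.0716
R=1: x+4/15x²=0 ⇒ x=−15/4=-3.7500; min R=1−1/(4·4/15)=0.0625>−1
Confirm numerically:
  x=-3.523: |R|=0.78674 <1
  x=-3.115: |R|=0.47253 <1
  x=-2.735: |R|=0.25973 <1
  x=-1.711: |R|=0.06967 <1
  x=-4.167: |R|=1.46337 >1
  x=-3.929: |R|=1.18754 >1
Interval (-3.7500, 0).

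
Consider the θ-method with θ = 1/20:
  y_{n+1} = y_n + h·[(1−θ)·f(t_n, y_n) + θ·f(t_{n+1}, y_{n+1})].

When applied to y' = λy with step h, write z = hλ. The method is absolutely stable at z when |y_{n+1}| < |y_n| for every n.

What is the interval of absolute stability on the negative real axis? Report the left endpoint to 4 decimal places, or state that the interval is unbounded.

Test eqn y'=λy, z=hλ:
  y_{n+1} = y_n + z·[19/20·y_n + 1/20·y_{n+1}] ⇒ (1 − 1/20z)y_{n+1} = (1 + 19/20z)y_n
  so R(z) = (1 + 19/20z)/(1 − 1/20z).

Solve |R(x)|<1 on ℝ⁻.
x=-1.04: |R|=0.0114
R=−1: 1+19/20x = −1+1/20x ⇒ -9/10x=2 ⇒ x=2/(-9/10)=-2.2222
Confirm numerically:
  x=-1.941: |R|=0.76929 <1
  x=-1.577: |R|=0.46174 <1
  x=-0.907: |R|=0.13235 <1
  x=-2.334: |R|=1.09009 >1
  x=-2.258: |R|=1.02893 >1
So |R|<1 on (-2.2222, 0).

z∈(-2.2222,0).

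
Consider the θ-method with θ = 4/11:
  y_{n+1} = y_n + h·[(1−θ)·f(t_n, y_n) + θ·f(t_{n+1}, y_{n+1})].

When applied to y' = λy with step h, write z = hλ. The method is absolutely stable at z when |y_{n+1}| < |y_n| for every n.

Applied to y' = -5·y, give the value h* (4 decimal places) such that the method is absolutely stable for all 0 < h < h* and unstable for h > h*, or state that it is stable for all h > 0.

(-7.3333,0); λ=-5 ⇒ h* = (22/3)/5 = 1.4667.

Set f=λy, z=hλ:
  y_{n+1} = y_n + z·[7/11·y_n + 4/11·y_{n+1}] ⇒ (1 − 4/11z)y_{n+1} = (1 + 7/11z)y_n
  R(z) = (1 + 7/11z)/(1 − 4/11z).

Boundary: |R(x)|=1, x<0.
x=-0.95: |R|=0.2939
R=−1: 1+7/11x = −1+4/11x ⇒ -3/11x=2 ⇒ x=2/(-3/11)=-7.3333
Confirm numerically:
  x=-6.546: |R|=0.93648 <1
  x=-4.972: |R|=0.77066 <1
  x=-4.511: |R|=0.70848 <1
  x=-3.279: |R|=0.49565 <1
  x=-7.878: |R|=1.03844 >1
  x=-7.860: |R|=1.03723 >1
  x=-7.849: |R|=1.03649 >1
So |R|<1 on (-7.3333, 0).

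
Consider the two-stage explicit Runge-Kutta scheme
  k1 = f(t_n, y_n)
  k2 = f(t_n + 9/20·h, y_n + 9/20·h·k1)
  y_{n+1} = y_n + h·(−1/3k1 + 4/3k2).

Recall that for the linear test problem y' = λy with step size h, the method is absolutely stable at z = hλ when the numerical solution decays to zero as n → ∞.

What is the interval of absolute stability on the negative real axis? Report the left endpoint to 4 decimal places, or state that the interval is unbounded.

Test eqn y'=λy, z=hλ:
  k1=λy_n ⇒ h·k1=z·y_n;  k2=λ(1+9/20z)y_n ⇒ h·k2=z(1+9/20z)y_n
  y_{n+1}/y_n = 1 − 1/3z + 4/3z(1+9/20z) = 1 + z + 3/5z²
  R(z) = 1 + z + 3/5z².

Solve |R(x)|<1 on ℝ⁻.
x=-0.85: |R|=0.5835
R=1: x+3/5x²=0 ⇒ x=−5/3=-1.6667; min R=1−1/(4·3/5)=0.5833>−1
Confirm numerically:
  x=-1.205: |R|=0.66622 <1
  x=-0.928: |R|=0.58871 <1
  x=-0.773: |R|=0.58552 <1
  x=-2.235: |R|=1.76213 >1
  x=-1.963: |R|=1.34902 >1
  x=-1.839: |R|=1.19015 >1
Interval (-1.6667, 0).

z∈(-1.6667,0).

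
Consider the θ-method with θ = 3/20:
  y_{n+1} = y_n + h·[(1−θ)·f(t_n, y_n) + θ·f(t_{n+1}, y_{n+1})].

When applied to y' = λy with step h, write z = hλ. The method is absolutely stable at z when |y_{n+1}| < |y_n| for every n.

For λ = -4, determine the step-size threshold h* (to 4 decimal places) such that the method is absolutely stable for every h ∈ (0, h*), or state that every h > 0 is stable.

(-2.8571,0); λ=-4 ⇒ h* = (20/7)/4 = 0.7143.

Set f=λy, z=hλ:
  y_{n+1} = y_n + z·[17/20·y_n + 3/20·y_{n+1}] ⇒ (1 − 3/20z)y_{n+1} = (1 + 17/20z)y_n
  R(z) = (1 + 17/20z)/(1 − 3/20z).

Boundary: |R(x)|=1, x<0.
x=-1.46: |R|=0.1977
R=−1: 1+17/20x = −1+3/20x ⇒ -7/10x=2 ⇒ x=2/(-7/10)=-2.8571
Confirm numerically:
  x=-2.828: |R|=0.98568 <1
  x=-2.266: |R|=0.69117 <1
  x=-2.110: |R|=0.60273 <1
  x=-3.205: |R|=1.16444 >1
  x=-3.180: |R|=1.15301 >1
So |R|<1 on (-2.8571, 0).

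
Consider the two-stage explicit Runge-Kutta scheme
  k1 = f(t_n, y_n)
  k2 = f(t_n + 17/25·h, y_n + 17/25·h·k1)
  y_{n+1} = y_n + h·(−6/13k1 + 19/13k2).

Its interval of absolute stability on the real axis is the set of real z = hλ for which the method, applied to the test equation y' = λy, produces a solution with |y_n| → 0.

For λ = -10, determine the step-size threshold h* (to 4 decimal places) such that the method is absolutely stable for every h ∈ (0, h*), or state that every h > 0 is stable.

Set f=λy, z=hλ:
  k1=λy_n ⇒ h·k1=z·y_n;  k2=λ(1+17/25z)y_n ⇒ h·k2=z(1+17/25z)y_n
  y_{n+1}/y_n = 1 − 6/13z + 19/13z(1+17/25z) = 1 + z + 323/325z²
  Hence R(z) = 1 + z + 323/325z².

Boundary: |R(x)|=1, x<0.
x=-1.36: |R|=1.4782
R=1: x+323/325x²=0 ⇒ x=−325/323=-1.0062; min R=1−1/(4·323/325)=0.7485>−1
Confirm numerically:
  x=-0.937: |R|=0.93557 <1
  x=-0.895: |R|=0.90110 <1
  x=-0.664: |R|=0.77418 <1
  x=-1.464: |R|=1.66611 >1
  x=-1.187: |R|=1.21330 >1
Stable set (-1.0062, 0).

(-1.0062,0); λ=-10 ⇒ h* = (325/323)/10 = 0.1006.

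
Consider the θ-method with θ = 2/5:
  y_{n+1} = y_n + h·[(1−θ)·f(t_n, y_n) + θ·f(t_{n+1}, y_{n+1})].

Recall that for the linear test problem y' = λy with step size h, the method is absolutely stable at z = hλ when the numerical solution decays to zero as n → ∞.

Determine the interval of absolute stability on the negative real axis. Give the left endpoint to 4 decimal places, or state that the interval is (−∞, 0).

On y'=λy, z=hλ:
  y_{n+1} = y_n + z·[3/5·y_n + 2/5·y_{n+1}] ⇒ (1 − 2/5z)y_{n+1} = (1 + 3/5z)y_n
  so R(z) = (1 + 3/5z)/(1 − 2/5z).

Need |R(x)|<1, x<0.
x=-1.02: |R|=0.2756
R=−1: 1+3/5x = −1+2/5x ⇒ -1/5x=2 ⇒ x=2/(-1/5)=-10.0000
Confirm numerically:
  x=-7.829: |R|=0.89491 <1
  x=-6.706: |R|=0.82109 <1
  x=-5.057: |R|=0.67295 <1
  x=-4.666: |R|=0.62783 <1
  x=-10.484: |R|=1.01864 >1
  x=-10.430: |R|=1.01663 >1
  x=-10.328: |R|=1.01278 >1
Stable set (-10.0000, 0).

(-10.0000, 0).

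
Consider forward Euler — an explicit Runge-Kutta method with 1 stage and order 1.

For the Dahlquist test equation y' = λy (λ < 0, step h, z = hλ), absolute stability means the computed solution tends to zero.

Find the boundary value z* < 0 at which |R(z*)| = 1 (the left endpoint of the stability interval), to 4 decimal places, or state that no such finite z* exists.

Test eqn y'=λy, z=hλ:
  order 1, 1-stage ⇒ R(z)=1+z
  (e.g. R(-0.5)=0.50000, |R|=0.50000)

Need |R(x)|<1, x<0.
x=-0.5: |R|=0.5000
|R(-1.85)|=0.8500 |R(-1.12)|=0.1200 |R(-0.98)|=0.0200
Bisect:
  x_lo=-2.6801 |R|=1.6801  x_hi=-0.0781 |R|=0.9219
  mid=-1.37907 |R|=0.37907 →hi
  mid=-2.02957 |R|=1.02957 →lo
  mid=-1.70432 |R|=0.70432 →hi
  mid=-1.86695 |R|=0.86695 →hi
  mid=-1.94826 |R|=0.94826 →hi
  mid=-1.98892 |R|=0.98892 →hi
  mid=-2.00925 |R|=1.00925 →lo
  mid=-1.99908 |R|=0.99908 →hi
  mid=-2.00416 |R|=1.00416 →lo
  mid=-2.00162 |R|=1.00162 →lo
  ...
  [-2.00004,-1.99988] ⇒ x*=-2.0000
Stable set (-2.0000, 0).

left endpoint -2.0000.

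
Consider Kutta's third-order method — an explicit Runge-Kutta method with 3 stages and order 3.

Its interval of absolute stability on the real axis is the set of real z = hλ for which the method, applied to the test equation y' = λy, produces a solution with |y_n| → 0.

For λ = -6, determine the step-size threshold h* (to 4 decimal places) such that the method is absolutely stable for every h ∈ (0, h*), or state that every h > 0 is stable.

On y'=λy, z=hλ:
  order 3, 3-stage ⇒ R(z)=1+z+z^2/2+z^3/6
  (e.g. R(-0.71)=0.48240, |R|=0.48240)

Boundary: |R(x)|=1, x<0.
x=-0.71: |R|=0.4824
|R(-2.67)|=1.2779 |R(-2.2)|=0.5547 |R(-0.99)|=0.3383
Bisect:
  x_lo=-2.8129 |R|=1.5662  x_hi=-0.1296 |R|=0.8784
  mid=-1.47127 |R|=0.08025 →hi
  mid=-2.14208 |R|=0.48599 →hi
  mid=-2.47749 |R|=0.94296 →hi
  mid=-2.64519 |R|=1.23143 →lo
  mid=-2.56134 |R|=1.08171 →lo
  mid=-2.51942 |R|=1.01100 →lo
  mid=-2.49845 |R|=0.97665 →hi
  ...
  [-2.51286,-2.51270] ⇒ x*=-2.5127
Interval (-2.5127, 0).

(-2.5127,0); λ=-6 ⇒ h* = 0.4188.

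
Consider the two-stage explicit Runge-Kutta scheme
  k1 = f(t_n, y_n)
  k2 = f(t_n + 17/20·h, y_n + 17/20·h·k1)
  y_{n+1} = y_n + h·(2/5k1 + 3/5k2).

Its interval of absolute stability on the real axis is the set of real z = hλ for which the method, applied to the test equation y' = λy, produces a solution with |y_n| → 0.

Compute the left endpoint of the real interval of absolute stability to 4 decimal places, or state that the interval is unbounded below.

left endpoint -1.9608.

On y'=λy, z=hλ:
  k1=λy_n ⇒ h·k1=z·y_n;  k2=λ(1+17/20z)y_n ⇒ h·k2=z(1+17/20z)y_n
  y_{n+1}/y_n = 1 + 2/5z + 3/5z(1+17/20z) = 1 + z + 51/100z²
  so R(z) = 1 + z + 51/100z².

Solve |R(x)|<1 on ℝ⁻.
x=-1.04: |R|=0.5116
R=1: x+51/100x²=0 ⇒ x=−100/51=-1.9608; min R=1−1/(4·51/100)=0.5098>−1
Confirm numerically:
  x=-1.927: |R|=0.96680 <1
  x=-1.800: |R|=0.85240 <1
  x=-0.852: |R|=0.51821 <1
  x=-2.408: |R|=1.54922 >1
  x=-2.379: |R|=1.50742 >1
  x=-2.308: |R|=1.40870 >1
So |R|<1 on (-1.9608, 0).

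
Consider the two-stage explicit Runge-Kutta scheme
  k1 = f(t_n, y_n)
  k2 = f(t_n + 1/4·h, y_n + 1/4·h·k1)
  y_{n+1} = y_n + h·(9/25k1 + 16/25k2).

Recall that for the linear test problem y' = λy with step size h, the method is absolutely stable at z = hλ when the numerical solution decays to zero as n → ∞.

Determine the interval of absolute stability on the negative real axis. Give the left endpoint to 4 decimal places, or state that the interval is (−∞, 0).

Test eqn y'=λy, z=hλ:
  k1=λy_n ⇒ h·k1=z·y_n;  k2=λ(1+1/4z)y_n ⇒ h·k2=z(1+1/4z)y_n
  y_{n+1}/y_n = 1 + 9/25z + 16/25z(1+1/4z) = 1 + z + 4/25z²
  ⇒ R(z) = 1 + z + 4/25z².

Solve |R(x)|<1 on ℝ⁻.
x=-1.52: |R|=0.1503
R=1: x+4/25x²=0 ⇒ x=−25/4=-6.2500; min R=1−1/(4·4/25)=-0.5625>−1
Confirm numerically:
  x=-5.677: |R|=0.47953 <1
  x=-3.009: |R|=0.56035 <1
  x=-2.679: |R|=0.53067 <1
  x=-6.673: |R|=1.45163 >1
  x=-6.471: |R|=1.22881 >1
  x=-6.358: |R|=1.10987 >1
So |R|<1 on (-6.2500, 0).

z∈(-6.2500,0).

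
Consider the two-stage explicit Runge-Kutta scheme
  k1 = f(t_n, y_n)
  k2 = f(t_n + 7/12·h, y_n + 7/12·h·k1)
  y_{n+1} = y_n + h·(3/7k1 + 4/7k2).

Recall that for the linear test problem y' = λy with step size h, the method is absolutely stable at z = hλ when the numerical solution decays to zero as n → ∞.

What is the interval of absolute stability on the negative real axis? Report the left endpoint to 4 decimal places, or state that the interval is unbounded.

With y'=λy (z=hλ):
  k1=λy_n ⇒ h·k1=z·y_n;  k2=λ(1+7/12z)y_n ⇒ h·k2=z(1+7/12z)y_n
  y_{n+1}/y_n = 1 + 3/7z + 4/7z(1+7/12z) = 1 + z + 1/3z²
  R(z) = 1 + z + 1/3z².

Find x<0 with |R(x)|<1.
x=-0.83: |R|=0.3996
R=1: x+1/3x²=0 ⇒ x=−3=-3.0000; min R=1−1/(4·1/3)=0.2500>−1
Confirm numerically:
  x=-2.703: |R|=0.73240 <1
  x=-2.444: |R|=0.54705 <1
  x=-1.738: |R|=0.26888 <1
  x=-3.169: |R|=1.17852 >1
  x=-3.049: |R|=1.04980 >1
So |R|<1 on (-3.0000, 0).

(-3.0000, 0).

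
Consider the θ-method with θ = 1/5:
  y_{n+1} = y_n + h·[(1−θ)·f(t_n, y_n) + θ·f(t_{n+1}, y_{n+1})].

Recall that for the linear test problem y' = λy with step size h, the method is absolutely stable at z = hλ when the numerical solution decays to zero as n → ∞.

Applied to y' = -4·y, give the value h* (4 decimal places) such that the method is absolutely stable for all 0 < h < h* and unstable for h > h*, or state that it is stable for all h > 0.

Test eqn y'=λy, z=hλ:
  y_{n+1} = y_n + z·[4/5·y_n + 1/5·y_{n+1}] ⇒ (1 − 1/5z)y_{n+1} = (1 + 4/5z)y_n
  R(z) = (1 + 4/5z)/(1 − 1/5z).

Need |R(x)|<1, x<0.
x=-0.75: |R|=0.3478
R=−1: 1+4/5x = −1+1/5x ⇒ -3/5x=2 ⇒ x=2/(-3/5)=-3.3333
Confirm numerically:
  x=-2.982: |R|=0.86795 <1
  x=-2.265: |R|=0.55884 <1
  x=-1.906: |R|=0.37996 <1
  x=-3.866: |R|=1.18024 >1
  x=-3.766: |R|=1.14807 >1
  x=-3.552: |R|=1.07671 >1
Interval (-3.3333, 0).

(-3.3333,0); λ=-4 ⇒ h* = (10/3)/4 = 0.8333.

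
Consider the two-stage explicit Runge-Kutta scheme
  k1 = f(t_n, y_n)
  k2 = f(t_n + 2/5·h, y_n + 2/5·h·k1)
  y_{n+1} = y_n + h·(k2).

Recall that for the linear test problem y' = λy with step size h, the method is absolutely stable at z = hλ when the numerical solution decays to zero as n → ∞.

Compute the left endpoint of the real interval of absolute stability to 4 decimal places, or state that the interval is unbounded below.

Set f=λy, z=hλ:
  k1=λy_n ⇒ h·k1=z·y_n;  k2=λ(1+2/5z)y_n ⇒ h·k2=z(1+2/5z)y_n
  y_{n+1}/y_n = 1 + z(1+2/5z) = 1 + z + 2/5z²
  so R(z) = 1 + z + 2/5z².

Boundary: |R(x)|=1, x<0.
x=-0.79: |R|=0.4596
R=1: x+2/5x²=0 ⇒ x=−5/2=-2.5000; min R=1−1/(4·2/5)=0.3750>−1
Confirm numerically:
  x=-1.793: |R|=0.49294 <1
  x=-1.668: |R|=0.44489 <1
  x=-1.311: |R|=0.37649 <1
  x=-3.049: |R|=1.66956 >1
  x=-2.717: |R|=1.23584 >1
So |R|<1 on (-2.5000, 0).

z* = -2.5000.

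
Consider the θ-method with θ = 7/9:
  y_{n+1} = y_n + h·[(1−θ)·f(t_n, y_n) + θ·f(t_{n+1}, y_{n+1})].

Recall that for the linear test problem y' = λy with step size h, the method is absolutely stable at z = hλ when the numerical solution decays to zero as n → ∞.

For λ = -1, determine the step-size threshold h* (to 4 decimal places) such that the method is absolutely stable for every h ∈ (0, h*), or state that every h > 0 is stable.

(−∞, 0) — no finite endpoint. Any h>0 works for λ=-1.

Set f=λy, z=hλ:
  y_{n+1} = y_n + z·[2/9·y_n + 7/9·y_{n+1}] ⇒ (1 − 7/9z)y_{n+1} = (1 + 2/9z)y_n
  R(z) = (1 + 2/9z)/(1 − 7/9z).

Boundary: |R(x)|=1, x<0.
x=-1.35: |R|=0.3415
x=-2: |R|=0.2174
x=-10: |R|=0.1392
x=-100: |R|=0.2694
θ=7/9≥1/2 ⇒ |1+2/9x|<|1−7/9x| ∀x<0 ⇒ unbounded interval.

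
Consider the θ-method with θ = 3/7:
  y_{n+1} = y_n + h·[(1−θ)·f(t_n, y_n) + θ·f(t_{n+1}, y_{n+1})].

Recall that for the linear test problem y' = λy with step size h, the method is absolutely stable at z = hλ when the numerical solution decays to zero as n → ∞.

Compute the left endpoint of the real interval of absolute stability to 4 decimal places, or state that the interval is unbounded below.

With y'=λy (z=hλ):
  y_{n+1} = y_n + z·[4/7·y_n + 3/7·y_{n+1}] ⇒ (1 − 3/7z)y_{n+1} = (1 + 4/7z)y_n
  ⇒ R(z) = (1 + 4/7z)/(1 − 3/7z).

Boundary: |R(x)|=1, x<0.
x=-0.42: |R|=0.6441
R=−1: 1+4/7x = −1+3/7x ⇒ -1/7x=2 ⇒ x=2/(-1/7)=-14.0000
Confirm numerically:
  x=-13.891: |R|=0.99776 <1
  x=-10.924: |R|=0.92266 <1
  x=-5.986: |R|=0.67890 <1
  x=-5.843: |R|=0.66745 <1
  x=-14.363: |R|=1.00725 >1
  x=-14.313: |R|=1.00627 >1
  x=-14.278: |R|=1.00558 >1
Stable set (-14.0000, 0).

left endpoint -14.0000.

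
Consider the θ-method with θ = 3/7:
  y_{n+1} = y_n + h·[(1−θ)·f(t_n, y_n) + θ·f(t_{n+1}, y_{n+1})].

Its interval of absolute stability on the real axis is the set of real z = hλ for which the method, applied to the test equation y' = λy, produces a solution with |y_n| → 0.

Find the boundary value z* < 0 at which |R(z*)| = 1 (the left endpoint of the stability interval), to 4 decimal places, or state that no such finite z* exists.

Set f=λy, z=hλ:
  y_{n+1} = y_n + z·[4/7·y_n + 3/7·y_{n+1}] ⇒ (1 − 3/7z)y_{n+1} = (1 + 4/7z)y_n
  ⇒ R(z) = (1 + 4/7z)/(1 − 3/7z).

Solve |R(x)|<1 on ℝ⁻.
x=-1.21: |R|=0.2032
R=−1: 1+4/7x = −1+3/7x ⇒ -1/7x=2 ⇒ x=2/(-1/7)=-14.0000
Confirm numerically:
  x=-11.650: |R|=0.94398 <1
  x=-8.081: |R|=0.81055 <1
  x=-6.236: |R|=0.69799 <1
  x=-5.634: |R|=0.64999 <1
  x=-14.368: |R|=1.00734 >1
  x=-14.239: |R|=1.00481 >1
  x=-14.232: |R|=1.00467 >1
Interval (-14.0000, 0).

left endpoint -14.0000.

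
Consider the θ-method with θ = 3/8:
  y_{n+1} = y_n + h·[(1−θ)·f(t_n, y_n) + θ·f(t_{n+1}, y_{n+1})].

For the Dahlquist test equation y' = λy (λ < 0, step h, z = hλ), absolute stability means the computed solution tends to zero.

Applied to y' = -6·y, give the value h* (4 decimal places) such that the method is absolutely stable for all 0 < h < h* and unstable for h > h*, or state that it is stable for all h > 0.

On y'=λy, z=hλ:
  y_{n+1} = y_n + z·[5/8·y_n + 3/8·y_{n+1}] ⇒ (1 − 3/8z)y_{n+1} = (1 + 5/8z)y_n
  ⇒ R(z) = (1 + 5/8z)/(1 − 3/8z).

Solve |R(x)|<1 on ℝ⁻.
x=-0.5: |R|=0.5789
R=−1: 1+5/8x = −1+3/8x ⇒ -1/4x=2 ⇒ x=2/(-1/4)=-8.0000
Confirm numerically:
  x=-6.660: |R|=0.90422 <1
  x=-5.495: |R|=0.79538 <1
  x=-4.900: |R|=0.72687 <1
  x=-4.532: |R|=0.67883 <1
  x=-8.591: |R|=1.03500 >1
  x=-8.176: |R|=1.01082 >1
  x=-8.084: |R|=1.00521 >1
Stable set (-8.0000, 0).

(-8.0000,0); λ=-6 ⇒ h* = (8)/6 = 1.3333.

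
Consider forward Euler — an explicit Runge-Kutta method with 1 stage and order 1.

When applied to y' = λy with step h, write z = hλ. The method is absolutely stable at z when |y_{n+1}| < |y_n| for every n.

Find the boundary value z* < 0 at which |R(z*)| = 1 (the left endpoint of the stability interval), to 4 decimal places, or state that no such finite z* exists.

z* = -2.0000.

With y'=λy (z=hλ):
  order 1, 1-stage ⇒ R(z)=1+z
  (e.g. R(-1.48)=-0.48000, |R|=0.48000)

Find x<0 with |R(x)|<1.
x=-1.48: |R|=0.4800
|R(-2.37)|=1.3700 |R(-1.52)|=0.5200 |R(-1.1)|=0.1000
Bisect:
  x_lo=-2.8281 |R|=1.8281  x_hi=-0.3892 |R|=0.6108
  mid=-1.60866 |R|=0.60866 →hi
  mid=-2.21839 |R|=1.21839 →lo
  mid=-1.91352 |R|=0.91352 →hi
  mid=-2.06596 |R|=1.06596 →lo
  mid=-1.98974 |R|=0.98974 →hi
  mid=-2.02785 |R|=1.02785 →lo
  mid=-2.00879 |R|=1.00879 →lo
  mid=-1.99927 |R|=0.99927 →hi
  mid=-2.00403 |R|=1.00403 →lo
  mid=-2.00165 |R|=1.00165 →lo
  ...
  [-2.00001,-1.99986] ⇒ x*=-2.0000
So |R|<1 on (-2.0000, 0).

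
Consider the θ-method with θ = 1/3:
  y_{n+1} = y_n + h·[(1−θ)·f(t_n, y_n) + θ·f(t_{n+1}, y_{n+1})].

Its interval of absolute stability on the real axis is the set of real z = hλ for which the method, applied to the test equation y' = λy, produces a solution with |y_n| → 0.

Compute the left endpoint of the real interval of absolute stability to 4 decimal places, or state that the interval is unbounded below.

left endpoint -6.0000.

Set f=λy, z=hλ:
  y_{n+1} = y_n + z·[2/3·y_n + 1/3·y_{n+1}] ⇒ (1 − 1/3z)y_{n+1} = (1 + 2/3z)y_n
  ⇒ R(z) = (1 + 2/3z)/(1 − 1/3z).

Need |R(x)|<1, x<0.
x=-1.14: |R|=0.1739
R=−1: 1+2/3x = −1+1/3x ⇒ -1/3x=2 ⇒ x=2/(-1/3)=-6.0000
Confirm numerically:
  x=-5.173: |R|=0.89881 <1
  x=-3.649: |R|=0.64641 <1
  x=-2.921: |R|=0.47999 <1
  x=-6.124: |R|=1.01359 >1
  x=-6.111: |R|=1.01218 >1
Interval (-6.0000, 0).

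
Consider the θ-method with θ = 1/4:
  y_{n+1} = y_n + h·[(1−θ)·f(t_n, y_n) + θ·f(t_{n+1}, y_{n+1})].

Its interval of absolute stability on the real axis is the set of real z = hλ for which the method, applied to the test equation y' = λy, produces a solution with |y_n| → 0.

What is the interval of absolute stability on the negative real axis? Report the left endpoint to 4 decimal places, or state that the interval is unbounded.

(-4.0000, 0).

Set f=λy, z=hλ:
  y_{n+1} = y_n + z·[3/4·y_n + 1/4·y_{n+1}] ⇒ (1 − 1/4z)y_{n+1} = (1 + 3/4z)y_n
  so R(z) = (1 + 3/4z)/(1 − 1/4z).

Solve |R(x)|<1 on ℝ⁻.
x=-0.51: |R|=0.5477
R=−1: 1+3/4x = −1+1/4x ⇒ -1/2x=2 ⇒ x=2/(-1/2)=-4.0000
Confirm numerically:
  x=-3.444: |R|=0.85062 <1
  x=-3.172: |R|=0.76910 <1
  x=-2.721: |R|=0.61940 <1
  x=-4.482: |R|=1.11365 >1
  x=-4.349: |R|=1.08360 >1
Interval (-4.0000, 0).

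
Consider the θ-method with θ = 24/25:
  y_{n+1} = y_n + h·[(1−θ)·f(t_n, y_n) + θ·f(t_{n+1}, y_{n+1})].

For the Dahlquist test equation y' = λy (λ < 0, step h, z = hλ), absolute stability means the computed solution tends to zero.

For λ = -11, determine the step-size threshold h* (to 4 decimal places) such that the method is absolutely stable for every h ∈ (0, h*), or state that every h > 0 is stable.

interval (−∞, 0). Any h>0 works for λ=-11.

Set f=λy, z=hλ:
  y_{n+1} = y_n + z·[1/25·y_n + 24/25·y_{n+1}] ⇒ (1 − 24/25z)y_{n+1} = (1 + 1/25z)y_n
  Hence R(z) = (1 + 1/25z)/(1 − 24/25z).

Need |R(x)|<1, x<0.
x=-1.15: |R|=0.4534
x=-2: |R|=0.3151
x=-10: |R|=0.0566
x=-100: |R|=0.0309
θ=24/25≥1/2 ⇒ |1+1/25x|<|1−24/25x| ∀x<0 ⇒ stable on all of ℝ⁻.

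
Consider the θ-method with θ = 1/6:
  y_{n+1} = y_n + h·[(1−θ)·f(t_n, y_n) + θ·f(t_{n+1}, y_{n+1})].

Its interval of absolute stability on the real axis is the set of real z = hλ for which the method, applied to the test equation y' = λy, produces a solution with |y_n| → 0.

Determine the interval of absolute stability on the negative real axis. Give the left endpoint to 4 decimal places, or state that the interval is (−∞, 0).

On y'=λy, z=hλ:
  y_{n+1} = y_n + z·[5/6·y_n + 1/6·y_{n+1}] ⇒ (1 − 1/6z)y_{n+1} = (1 + 5/6z)y_n
  Hence R(z) = (1 + 5/6z)/(1 − 1/6z).

Need |R(x)|<1, x<0.
x=-0.53: |R|=0.5130
R=−1: 1+5/6x = −1+1/6x ⇒ -2/3x=2 ⇒ x=2/(-2/3)=-3.0000
Confirm numerically:
  x=-2.938: |R|=0.97225 <1
  x=-2.426: |R|=0.72751 <1
  x=-1.348: |R|=0.10071 <1
  x=-3.575: |R|=1.24021 >1
  x=-3.309: |R|=1.13277 >1
  x=-3.223: |R|=1.09671 >1
So |R|<1 on (-3.0000, 0).

z∈(-3.0000,0).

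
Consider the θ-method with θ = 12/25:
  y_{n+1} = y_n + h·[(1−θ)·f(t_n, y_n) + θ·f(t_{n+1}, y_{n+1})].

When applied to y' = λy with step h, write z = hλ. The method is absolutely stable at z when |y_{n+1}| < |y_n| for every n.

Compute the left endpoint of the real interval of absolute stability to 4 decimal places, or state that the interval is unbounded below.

On y'=λy, z=hλ:
  y_{n+1} = y_n + z·[13/25·y_n + 12/25·y_{n+1}] ⇒ (1 − 12/25z)y_{n+1} = (1 + 13/25z)y_n
  Hence R(z) = (1 + 13/25z)/(1 − 12/25z).

Need |R(x)|<1, x<0.
x=-0.66: |R|=0.4988
R=−1: 1+13/25x = −1+12/25x ⇒ -1/25x=2 ⇒ x=2/(-1/25)=-50.0000
Confirm numerically:
  x=-42.701: |R|=0.98642 <1
  x=-35.120: |R|=0.96667 <1
  x=-31.245: |R|=0.95311 <1
  x=-50.511: |R|=1.00081 >1
  x=-50.299: |R|=1.00048 >1
  x=-50.282: |R|=1.00045 >1
Stable set (-50.0000, 0).

left endpoint -50.0000.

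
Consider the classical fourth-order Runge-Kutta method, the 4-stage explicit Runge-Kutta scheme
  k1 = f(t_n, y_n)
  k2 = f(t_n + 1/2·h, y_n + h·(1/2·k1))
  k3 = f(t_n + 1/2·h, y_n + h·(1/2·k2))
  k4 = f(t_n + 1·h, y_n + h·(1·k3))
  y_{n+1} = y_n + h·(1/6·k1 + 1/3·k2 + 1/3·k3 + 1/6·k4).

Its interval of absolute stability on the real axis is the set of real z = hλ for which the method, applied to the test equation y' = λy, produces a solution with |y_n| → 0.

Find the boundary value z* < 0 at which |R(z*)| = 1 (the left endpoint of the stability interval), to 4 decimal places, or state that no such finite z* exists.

left endpoint -2.7853.

Test eqn y'=λy, z=hλ:
  order 4, 4-stage ⇒ R(z)=1+z+z^2/2+z^3/6+z^4/24
  (e.g. R(-0.86)=0.42658, |R|=0.42658)

Boundary: |R(x)|=1, x<0.
x=-0.86: |R|=0.4266
|R(-1.51)|=0.2728 |R(-0.92)|=0.4033 |R(-0.85)|=0.4306
Bisect:
  x_lo=-3.5373 |R|=2.8658  x_hi=-0.1325 |R|=0.8759
  mid=-1.83493 |R|=0.29121 →hi
  mid=-2.68613 |R|=0.86050 →hi
  mid=-3.11173 |R|=1.61454 →lo
  mid=-2.89893 |R|=1.18529 →lo
  mid=-2.79253 |R|=1.01097 →lo
  mid=-2.73933 |R|=0.93288 →hi
  mid=-2.76593 |R|=0.97120 →hi
  ...
  [-2.78546,-2.78526] ⇒ x*=-2.7853
Interval (-2.7853, 0).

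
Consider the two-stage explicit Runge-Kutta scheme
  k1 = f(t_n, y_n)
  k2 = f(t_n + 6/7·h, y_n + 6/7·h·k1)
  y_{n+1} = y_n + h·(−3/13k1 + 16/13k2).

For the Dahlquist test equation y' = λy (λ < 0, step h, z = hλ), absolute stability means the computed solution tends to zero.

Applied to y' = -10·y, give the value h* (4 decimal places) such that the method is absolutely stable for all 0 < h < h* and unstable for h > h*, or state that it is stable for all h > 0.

On y'=λy, z=hλ:
  k1=λy_n ⇒ h·k1=z·y_n;  k2=λ(1+6/7z)y_n ⇒ h·k2=z(1+6/7z)y_n
  y_{n+1}/y_n = 1 − 3/13z + 16/13z(1+6/7z) = 1 + z + 96/91z²
  so R(z) = 1 + z + 96/91z².

Solve |R(x)|<1 on ℝ⁻.
x=-1.2: |R|=1.3191
R=1: x+96/91x²=0 ⇒ x=−91/96=-0.9479; min R=1−1/(4·96/91)=0.7630>−1
Confirm numerically:
  x=-0.856: |R|=0.91700 <1
  x=-0.804: |R|=0.87793 <1
  x=-0.770: |R|=0.85548 <1
  x=-0.592: |R|=0.77772 <1
  x=-1.422: |R|=1.71119 >1
  x=-1.116: |R|=1.19789 >1
So |R|<1 on (-0.9479, 0).

(-0.9479,0); λ=-10 ⇒ h* = (91/96)/10 = 0.0948.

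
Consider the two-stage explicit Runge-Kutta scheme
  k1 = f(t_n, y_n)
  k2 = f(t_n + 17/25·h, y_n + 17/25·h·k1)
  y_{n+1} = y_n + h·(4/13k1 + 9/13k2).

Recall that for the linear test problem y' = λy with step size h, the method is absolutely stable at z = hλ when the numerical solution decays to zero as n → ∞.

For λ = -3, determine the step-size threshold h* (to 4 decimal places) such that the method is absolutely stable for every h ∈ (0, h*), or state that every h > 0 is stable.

(-2.1242,0); λ=-3 ⇒ h* = (325/153)/3 = 0.7081.

On y'=λy, z=hλ:
  k1=λy_n ⇒ h·k1=z·y_n;  k2=λ(1+17/25z)y_n ⇒ h·k2=z(1+17/25z)y_n
  y_{n+1}/y_n = 1 + 4/13z + 9/13z(1+17/25z) = 1 + z + 153/325z²
  Hence R(z) = 1 + z + 153/325z².

Need |R(x)|<1, x<0.
x=-0.83: |R|=0.4943
R=1: x+153/325x²=0 ⇒ x=−325/153=-2.1242; min R=1−1/(4·153/325)=0.4690>−1
Confirm numerically:
  x=-2.036: |R|=0.91548 <1
  x=-1.303: |R|=0.49628 <1
  x=-1.285: |R|=0.49235 <1
  x=-2.661: |R|=1.67248 >1
  x=-2.546: |R|=1.50558 >1
Stable set (-2.1242, 0).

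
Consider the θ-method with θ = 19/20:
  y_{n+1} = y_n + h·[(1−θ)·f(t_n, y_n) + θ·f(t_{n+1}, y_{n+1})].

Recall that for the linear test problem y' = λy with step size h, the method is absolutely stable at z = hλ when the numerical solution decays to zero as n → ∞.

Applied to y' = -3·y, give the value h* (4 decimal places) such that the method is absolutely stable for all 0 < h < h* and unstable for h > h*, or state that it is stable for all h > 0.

With y'=λy (z=hλ):
  y_{n+1} = y_n + z·[1/20·y_n + 19/20·y_{n+1}] ⇒ (1 − 19/20z)y_{n+1} = (1 + 1/20z)y_n
  R(z) = (1 + 1/20z)/(1 − 19/20z).

Find x<0 with |R(x)|<1.
x=-1.06: |R|=0.4718
x=-2: |R|=0.3103
x=-10: |R|=0.0476
x=-100: |R|=0.0417
θ=19/20≥1/2 ⇒ |1+1/20x|<|1−19/20x| ∀x<0 ⇒ stable on all of ℝ⁻.

interval (−∞, 0). Any h>0 works for λ=-3.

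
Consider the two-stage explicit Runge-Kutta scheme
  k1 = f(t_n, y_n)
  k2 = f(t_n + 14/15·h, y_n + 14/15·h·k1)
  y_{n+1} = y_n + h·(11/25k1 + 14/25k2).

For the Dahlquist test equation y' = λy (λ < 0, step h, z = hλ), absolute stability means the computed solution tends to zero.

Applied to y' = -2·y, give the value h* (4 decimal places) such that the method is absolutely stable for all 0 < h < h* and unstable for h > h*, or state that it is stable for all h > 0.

(-1.9133,0); λ=-2 ⇒ h* = (375/196)/2 = 0.9566.

On y'=λy, z=hλ:
  k1=λy_n ⇒ h·k1=z·y_n;  k2=λ(1+14/15z)y_n ⇒ h·k2=z(1+14/15z)y_n
  y_{n+1}/y_n = 1 + 11/25z + 14/25z(1+14/15z) = 1 + z + 196/375z²
  so R(z) = 1 + z + 196/375z².

Boundary: |R(x)|=1, x<0.
x=-0.52: |R|=0.6213
R=1: x+196/375x²=0 ⇒ x=−375/196=-1.9133; min R=1−1/(4·196/375)=0.5217>−1
Confirm numerically:
  x=-1.754: |R|=0.85399 <1
  x=-1.115: |R|=0.53479 <1
  x=-1.023: |R|=0.52399 <1
  x=-0.930: |R|=0.52205 <1
  x=-2.439: |R|=1.67020 >1
  x=-2.241: |R|=1.38387 >1
  x=-2.236: |R|=1.37717 >1
So |R|<1 on (-1.9133, 0).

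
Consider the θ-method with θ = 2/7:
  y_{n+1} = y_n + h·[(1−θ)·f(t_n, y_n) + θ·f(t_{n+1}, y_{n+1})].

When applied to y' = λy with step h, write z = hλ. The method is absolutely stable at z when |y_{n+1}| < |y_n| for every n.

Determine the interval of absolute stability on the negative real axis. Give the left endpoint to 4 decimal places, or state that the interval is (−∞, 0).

(-4.6667, 0).

Set f=λy, z=hλ:
  y_{n+1} = y_n + z·[5/7·y_n + 2/7·y_{n+1}] ⇒ (1 − 2/7z)y_{n+1} = (1 + 5/7z)y_n
  R(z) = (1 + 5/7z)/(1 − 2/7z).

Need |R(x)|<1, x<0.
x=-1.27: |R|=0.0681
R=−1: 1+5/7x = −1+2/7x ⇒ -3/7x=2 ⇒ x=2/(-3/7)=-4.6667
Confirm numerically:
  x=-4.593: |R|=0.98635 <1
  x=-4.570: |R|=0.98203 <1
  x=-3.765: |R|=0.81383 <1
  x=-2.696: |R|=0.52292 <1
  x=-5.225: |R|=1.09599 >1
  x=-5.014: |R|=1.06119 >1
  x=-4.706: |R|=1.00719 >1
So |R|<1 on (-4.6667, 0).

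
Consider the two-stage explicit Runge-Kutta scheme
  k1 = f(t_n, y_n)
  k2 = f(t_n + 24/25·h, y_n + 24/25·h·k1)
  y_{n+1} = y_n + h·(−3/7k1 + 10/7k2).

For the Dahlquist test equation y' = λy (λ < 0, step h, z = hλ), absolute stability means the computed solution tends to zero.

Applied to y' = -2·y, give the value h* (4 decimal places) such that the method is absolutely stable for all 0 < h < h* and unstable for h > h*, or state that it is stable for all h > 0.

(-0.7292,0); λ=-2 ⇒ h* = (35/48)/2 = 0.3646.

Test eqn y'=λy, z=hλ:
  k1=λy_n ⇒ h·k1=z·y_n;  k2=λ(1+24/25z)y_n ⇒ h·k2=z(1+24/25z)y_n
  y_{n+1}/y_n = 1 − 3/7z + 10/7z(1+24/25z) = 1 + z + 48/35z²
  so R(z) = 1 + z + 48/35z².

Need |R(x)|<1, x<0.
x=-0.57: |R|=0.8756
R=1: x+48/35x²=0 ⇒ x=−35/48=-0.7292; min R=1−1/(4·48/35)=0.8177>−1
Confirm numerically:
  x=-0.701: |R|=0.97292 <1
  x=-0.563: |R|=0.87170 <1
  x=-0.511: |R|=0.84711 <1
  x=-1.226: |R|=1.83536 >1
  x=-0.992: |R|=1.35757 >1
Interval (-0.7292, 0).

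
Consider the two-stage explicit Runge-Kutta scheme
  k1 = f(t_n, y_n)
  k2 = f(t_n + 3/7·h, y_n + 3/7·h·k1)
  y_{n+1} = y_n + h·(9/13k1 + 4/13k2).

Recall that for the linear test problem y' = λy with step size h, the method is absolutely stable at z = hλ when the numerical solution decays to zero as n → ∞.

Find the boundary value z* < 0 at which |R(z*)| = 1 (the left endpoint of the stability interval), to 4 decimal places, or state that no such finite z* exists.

Test eqn y'=λy, z=hλ:
  k1=λy_n ⇒ h·k1=z·y_n;  k2=λ(1+3/7z)y_n ⇒ h·k2=z(1+3/7z)y_n
  y_{n+1}/y_n = 1 + 9/13z + 4/13z(1+3/7z) = 1 + z + 12/91z²
  so R(z) = 1 + z + 12/91z².

Find x<0 with |R(x)|<1.
x=-0.39: |R|=0.6301
R=1: x+12/91x²=0 ⇒ x=−91/12=-7.5833; min R=1−1/(4·12/91)=-0.8958>−1
Confirm numerically:
  x=-7.447: |R|=0.86612 <1
  x=-4.893: |R|=0.73589 <1
  x=-4.697: |R|=0.78775 <1
  x=-8.089: |R|=1.53939 >1
  x=-7.853: |R|=1.27926 >1
Interval (-7.5833, 0).

z* = -7.5833.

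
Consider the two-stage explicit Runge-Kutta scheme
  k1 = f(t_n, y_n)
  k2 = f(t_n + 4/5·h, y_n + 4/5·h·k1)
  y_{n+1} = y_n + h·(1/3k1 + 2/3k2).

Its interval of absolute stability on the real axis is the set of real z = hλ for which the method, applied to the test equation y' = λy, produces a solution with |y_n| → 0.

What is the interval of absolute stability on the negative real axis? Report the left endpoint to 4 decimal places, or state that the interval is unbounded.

z∈(-1.8750,0).

On y'=λy, z=hλ:
  k1=λy_n ⇒ h·k1=z·y_n;  k2=λ(1+4/5z)y_n ⇒ h·k2=z(1+4/5z)y_n
  y_{n+1}/y_n = 1 + 1/3z + 2/3z(1+4/5z) = 1 + z + 8/15z²
  Hence R(z) = 1 + z + 8/15z².

Need |R(x)|<1, x<0.
x=-0.61: |R|=0.5885
R=1: x+8/15x²=0 ⇒ x=−15/8=-1.8750; min R=1−1/(4·8/15)=0.5312>−1
Confirm numerically:
  x=-1.811: |R|=0.93818 <1
  x=-1.499: |R|=0.69940 <1
  x=-1.124: |R|=0.54980 <1
  x=-1.119: |R|=0.54882 <1
  x=-2.411: |R|=1.68922 >1
  x=-2.321: |R|=1.55209 >1
  x=-1.918: |R|=1.04399 >1
So |R|<1 on (-1.8750, 0).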